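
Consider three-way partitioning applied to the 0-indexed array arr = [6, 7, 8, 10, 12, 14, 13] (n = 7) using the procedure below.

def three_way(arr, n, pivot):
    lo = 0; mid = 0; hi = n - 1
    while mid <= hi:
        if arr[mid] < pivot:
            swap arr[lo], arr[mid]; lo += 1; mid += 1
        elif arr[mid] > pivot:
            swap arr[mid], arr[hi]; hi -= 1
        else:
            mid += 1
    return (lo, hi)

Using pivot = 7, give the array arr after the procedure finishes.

[6, 7, 10, 12, 14, 13, 8]

lo=0 mid=0 hi=6
6<7: swap(0,0), lo=1 mid=1 ⇒ [6, 7, 8, 10, 12, 14, 13]
7=7: mid=2
8>7: swap(2,6), hi=5 ⇒ [6, 7, 13, 10, 12, 14, 8]
13>7: swap(2,5), hi=4 ⇒ [6, 7, 14, 10, 12, 13, 8]
14>7: swap(2,4), hi=3 ⇒ [6, 7, 12, 10, 14, 13, 8]
12>7: swap(2,3), hi=2 ⇒ [6, 7, 10, 12, 14, 13, 8]
10>7: swap(2,2), hi=1 ⇒ [6, 7, 10, 12, 14, 13, 8]
done. lo=1 hi=1; arr=[6, 7, 10, 12, 14, 13, 8]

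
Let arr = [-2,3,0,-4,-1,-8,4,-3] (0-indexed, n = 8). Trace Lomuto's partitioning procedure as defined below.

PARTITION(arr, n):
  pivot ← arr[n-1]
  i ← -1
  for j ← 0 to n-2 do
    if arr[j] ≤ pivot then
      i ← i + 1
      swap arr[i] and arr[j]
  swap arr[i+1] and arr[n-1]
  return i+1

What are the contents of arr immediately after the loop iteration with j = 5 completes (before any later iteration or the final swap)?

[-4,-8,0,-2,-1,3,4,-3]

pivot = arr[7] = -3; i = -1
j=0: arr[0]=-2 > -3 → no swap
j=1: arr[1]=3 > -3 → no swap
j=2: arr[2]=0 > -3 → no swap
j=3: arr[3]=-4 ≤ -3 → i=0, swap arr[0],arr[3] → [-4,3,0,-2,-1,-8,4,-3]
j=4: arr[4]=-1 > -3 → no swap
j=5: arr[5]=-8 ≤ -3 → i=1, swap arr[1],arr[5] → [-4,-8,0,-2,-1,3,4,-3]
(after j=5) arr = [-4,-8,0,-2,-1,3,4,-3]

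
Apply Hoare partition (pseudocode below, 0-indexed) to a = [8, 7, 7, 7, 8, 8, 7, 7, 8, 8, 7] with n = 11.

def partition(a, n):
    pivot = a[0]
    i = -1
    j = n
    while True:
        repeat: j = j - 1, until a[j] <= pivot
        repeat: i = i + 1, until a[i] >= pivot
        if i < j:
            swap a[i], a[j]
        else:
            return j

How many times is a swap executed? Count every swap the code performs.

3

pivot = a[0] = 8; i = -1, j = 11
j→10 (a[10]=7≤8), i→0 (a[0]=8≥8); i<j, swap → [7, 7, 7, 7, 8, 8, 7, 7, 8, 8, 8]
j→9 (a[9]=8≤8), i→4 (a[4]=8≥8); i<j, swap → [7, 7, 7, 7, 8, 8, 7, 7, 8, 8, 8]
j→8 (a[8]=8≤8), i→5 (a[5]=8≥8); i<j, swap → [7, 7, 7, 7, 8, 8, 7, 7, 8, 8, 8]
j→7, i→8; i≥j, return j=7. a = [7, 7, 7, 7, 8, 8, 7, 7, 8, 8, 8]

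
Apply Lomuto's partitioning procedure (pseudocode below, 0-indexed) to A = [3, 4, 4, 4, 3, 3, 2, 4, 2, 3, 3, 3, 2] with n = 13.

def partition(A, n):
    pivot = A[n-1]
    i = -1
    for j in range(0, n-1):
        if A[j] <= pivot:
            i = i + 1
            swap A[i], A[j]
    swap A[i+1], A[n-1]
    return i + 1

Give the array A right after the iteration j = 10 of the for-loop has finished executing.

pivot=2, i=-1
j=0: 3>2, skip
j=1: 4>2, skip
j=2: 4>2, skip
j=3: 4>2, skip
j=4: 3>2, skip
j=5: 3>2, skip
j=6: 2≤2, i=0, swap(0,6) ⇒ [2, 4, 4, 4, 3, 3, 3, 4, 2, 3, 3, 3, 2]
j=7: 4>2, skip
j=8: 2≤2, i=1, swap(1,8) ⇒ [2, 2, 4, 4, 3, 3, 3, 4, 4, 3, 3, 3, 2]
j=9: 3>2, skip
j=10: 3>2, skip
(after j=10) A = [2, 2, 4, 4, 3, 3, 3, 4, 4, 3, 3, 3, 2]

[2, 2, 4, 4, 3, 3, 3, 4, 4, 3, 3, 3, 2]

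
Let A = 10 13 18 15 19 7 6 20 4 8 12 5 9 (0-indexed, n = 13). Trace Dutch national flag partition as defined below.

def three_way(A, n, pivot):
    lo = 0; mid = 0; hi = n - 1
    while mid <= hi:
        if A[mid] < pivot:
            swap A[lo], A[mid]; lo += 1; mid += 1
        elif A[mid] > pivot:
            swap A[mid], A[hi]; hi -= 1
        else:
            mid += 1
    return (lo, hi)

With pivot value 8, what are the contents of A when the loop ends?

lo=0 mid=0 hi=12
10>8: swap(0,12), hi=11 ⇒ 9 13 18 15 19 7 6 20 4 8 12 5 10
9>8: swap(0,11), hi=10 ⇒ 5 13 18 15 19 7 6 20 4 8 12 9 10
5<8: swap(0,0), lo=1 mid=1 ⇒ 5 13 18 15 19 7 6 20 4 8 12 9 10
13>8: swap(1,10), hi=9 ⇒ 5 12 18 15 19 7 6 20 4 8 13 9 10
12>8: swap(1,9), hi=8 ⇒ 5 8 18 15 19 7 6 20 4 12 13 9 10
8=8: mid=2
18>8: swap(2,8), hi=7 ⇒ 5 8 4 15 19 7 6 20 18 12 13 9 10
4<8: swap(1,2), lo=2 mid=3 ⇒ 5 4 8 15 19 7 6 20 18 12 13 9 10
15>8: swap(3,7), hi=6 ⇒ 5 4 8 20 19 7 6 15 18 12 13 9 10
20>8: swap(3,6), hi=5 ⇒ 5 4 8 6 19 7 20 15 18 12 13 9 10
6<8: swap(2,3), lo=3 mid=4 ⇒ 5 4 6 8 19 7 20 15 18 12 13 9 10
19>8: swap(4,5), hi=4 ⇒ 5 4 6 8 7 19 20 15 18 12 13 9 10
7<8: swap(3,4), lo=4 mid=5 ⇒ 5 4 6 7 8 19 20 15 18 12 13 9 10
done. lo=4 hi=4; A=5 4 6 7 8 19 20 15 18 12 13 9 10

5 4 6 7 8 19 20 15 18 12 13 9 10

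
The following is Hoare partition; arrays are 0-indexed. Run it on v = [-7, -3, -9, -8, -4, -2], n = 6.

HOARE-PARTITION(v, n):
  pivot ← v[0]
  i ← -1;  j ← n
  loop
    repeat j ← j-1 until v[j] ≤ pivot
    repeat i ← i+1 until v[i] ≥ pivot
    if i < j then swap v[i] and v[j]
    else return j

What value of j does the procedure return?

1

pivot=-7
j stops at 3 (-8), i stops at 0 (-7); swap ⇒ [-8, -3, -9, -7, -4, -2]
j stops at 2 (-9), i stops at 1 (-3); swap ⇒ [-8, -9, -3, -7, -4, -2]
j stops at 1, i stops at 2; i≥j ⇒ return 1. v=[-8, -9, -3, -7, -4, -2]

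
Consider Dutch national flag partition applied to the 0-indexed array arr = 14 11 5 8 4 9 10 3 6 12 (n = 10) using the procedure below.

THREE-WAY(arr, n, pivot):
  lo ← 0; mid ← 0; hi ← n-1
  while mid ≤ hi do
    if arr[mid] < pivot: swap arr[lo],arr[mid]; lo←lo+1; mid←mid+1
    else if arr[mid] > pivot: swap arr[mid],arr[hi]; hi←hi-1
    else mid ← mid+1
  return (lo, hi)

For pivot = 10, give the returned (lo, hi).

(6, 6)

pivot = 10; lo=0, mid=0, hi=9
arr[mid]=14>10: swap arr[0],arr[9]; hi=8 → 12 11 5 8 4 9 10 3 6 14
arr[mid]=12>10: swap arr[0],arr[8]; hi=7 → 6 11 5 8 4 9 10 3 12 14
arr[mid]=6<10: swap arr[0],arr[0]; lo=1,mid=1 → 6 11 5 8 4 9 10 3 12 14
arr[mid]=11>10: swap arr[1],arr[7]; hi=6 → 6 3 5 8 4 9 10 11 12 14
arr[mid]=3<10: swap arr[1],arr[1]; lo=2,mid=2 → 6 3 5 8 4 9 10 11 12 14
arr[mid]=5<10: swap arr[2],arr[2]; lo=3,mid=3 → 6 3 5 8 4 9 10 11 12 14
arr[mid]=8<10: swap arr[3],arr[3]; lo=4,mid=4 → 6 3 5 8 4 9 10 11 12 14
arr[mid]=4<10: swap arr[4],arr[4]; lo=5,mid=5 → 6 3 5 8 4 9 10 11 12 14
arr[mid]=9<10: swap arr[5],arr[5]; lo=6,mid=6 → 6 3 5 8 4 9 10 11 12 14
arr[mid]=10=10: mid=7
end: lo=6, hi=6; arr = 6 3 5 8 4 9 10 11 12 14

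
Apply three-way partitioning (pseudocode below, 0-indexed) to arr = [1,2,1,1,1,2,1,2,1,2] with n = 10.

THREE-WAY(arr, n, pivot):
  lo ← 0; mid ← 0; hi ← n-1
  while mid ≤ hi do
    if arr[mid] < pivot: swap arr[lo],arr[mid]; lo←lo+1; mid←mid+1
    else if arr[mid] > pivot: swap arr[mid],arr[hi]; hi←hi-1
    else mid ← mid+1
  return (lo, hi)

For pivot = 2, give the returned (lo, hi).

(6, 9)

pivot = 2; lo=0, mid=0, hi=9
arr[mid]=1<2: swap arr[0],arr[0]; lo=1,mid=1 → [1,2,1,1,1,2,1,2,1,2]
arr[mid]=2=2: mid=2
arr[mid]=1<2: swap arr[1],arr[2]; lo=2,mid=3 → [1,1,2,1,1,2,1,2,1,2]
arr[mid]=1<2: swap arr[2],arr[3]; lo=3,mid=4 → [1,1,1,2,1,2,1,2,1,2]
arr[mid]=1<2: swap arr[3],arr[4]; lo=4,mid=5 → [1,1,1,1,2,2,1,2,1,2]
arr[mid]=2=2: mid=6
arr[mid]=1<2: swap arr[4],arr[6]; lo=5,mid=7 → [1,1,1,1,1,2,2,2,1,2]
arr[mid]=2=2: mid=8
arr[mid]=1<2: swap arr[5],arr[8]; lo=6,mid=9 → [1,1,1,1,1,1,2,2,2,2]
arr[mid]=2=2: mid=10
end: lo=6, hi=9; arr = [1,1,1,1,1,1,2,2,2,2]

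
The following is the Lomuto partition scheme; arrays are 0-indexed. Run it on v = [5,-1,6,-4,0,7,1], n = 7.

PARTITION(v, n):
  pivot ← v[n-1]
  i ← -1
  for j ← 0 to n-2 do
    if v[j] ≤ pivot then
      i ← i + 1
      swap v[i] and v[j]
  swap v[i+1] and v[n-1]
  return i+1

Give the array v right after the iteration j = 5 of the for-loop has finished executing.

[-1,-4,0,5,6,7,1]

pivot = v[6] = 1; i = -1
j=0: v[0]=5 > 1 → no swap
j=1: v[1]=-1 ≤ 1 → i=0, swap v[0],v[1] → [-1,5,6,-4,0,7,1]
j=2: v[2]=6 > 1 → no swap
j=3: v[3]=-4 ≤ 1 → i=1, swap v[1],v[3] → [-1,-4,6,5,0,7,1]
j=4: v[4]=0 ≤ 1 → i=2, swap v[2],v[4] → [-1,-4,0,5,6,7,1]
j=5: v[5]=7 > 1 → no swap
(after j=5) v = [-1,-4,0,5,6,7,1]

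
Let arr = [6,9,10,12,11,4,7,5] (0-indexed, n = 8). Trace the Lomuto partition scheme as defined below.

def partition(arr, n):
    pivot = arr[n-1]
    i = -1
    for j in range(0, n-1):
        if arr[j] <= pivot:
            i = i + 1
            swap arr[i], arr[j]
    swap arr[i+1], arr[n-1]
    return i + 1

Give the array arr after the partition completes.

pivot=5, i=-1
j=0: 6>5, skip
j=1: 9>5, skip
j=2: 10>5, skip
j=3: 12>5, skip
j=4: 11>5, skip
j=5: 4≤5, i=0, swap(0,5) ⇒ [4,9,10,12,11,6,7,5]
j=6: 7>5, skip
swap(1,7) ⇒ [4,5,10,12,11,6,7,9]; return 1

[4,5,10,12,11,6,7,9]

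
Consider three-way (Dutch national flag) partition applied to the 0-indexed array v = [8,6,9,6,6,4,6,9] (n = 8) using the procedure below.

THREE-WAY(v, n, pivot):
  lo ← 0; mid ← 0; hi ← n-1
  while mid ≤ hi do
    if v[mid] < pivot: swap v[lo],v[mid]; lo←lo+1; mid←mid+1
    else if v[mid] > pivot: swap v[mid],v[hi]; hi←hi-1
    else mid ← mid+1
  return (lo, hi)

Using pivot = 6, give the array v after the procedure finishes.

pivot = 6; lo=0, mid=0, hi=7
v[mid]=8>6: swap v[0],v[7]; hi=6 → [9,6,9,6,6,4,6,8]
v[mid]=9>6: swap v[0],v[6]; hi=5 → [6,6,9,6,6,4,9,8]
v[mid]=6=6: mid=1
v[mid]=6=6: mid=2
v[mid]=9>6: swap v[2],v[5]; hi=4 → [6,6,4,6,6,9,9,8]
v[mid]=4<6: swap v[0],v[2]; lo=1,mid=3 → [4,6,6,6,6,9,9,8]
v[mid]=6=6: mid=4
v[mid]=6=6: mid=5
end: lo=1, hi=4; v = [4,6,6,6,6,9,9,8]

[4,6,6,6,6,9,9,8]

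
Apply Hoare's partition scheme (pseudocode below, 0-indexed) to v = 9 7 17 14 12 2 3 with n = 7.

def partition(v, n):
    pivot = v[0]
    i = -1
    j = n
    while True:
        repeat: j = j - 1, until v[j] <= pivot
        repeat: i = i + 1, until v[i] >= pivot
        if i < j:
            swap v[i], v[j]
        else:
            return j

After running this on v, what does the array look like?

3 7 2 14 12 17 9

pivot=9
j stops at 6 (3), i stops at 0 (9); swap ⇒ 3 7 17 14 12 2 9
j stops at 5 (2), i stops at 2 (17); swap ⇒ 3 7 2 14 12 17 9
j stops at 2, i stops at 3; i≥j ⇒ return 2. v=3 7 2 14 12 17 9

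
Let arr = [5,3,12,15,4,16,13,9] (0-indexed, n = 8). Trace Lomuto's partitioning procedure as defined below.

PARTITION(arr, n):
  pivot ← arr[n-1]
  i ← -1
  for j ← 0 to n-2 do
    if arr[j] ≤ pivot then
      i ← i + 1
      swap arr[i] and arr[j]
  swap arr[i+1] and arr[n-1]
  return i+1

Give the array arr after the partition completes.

pivot = arr[7] = 9; i = -1
j=0: arr[0]=5 ≤ 9 → i=0, swap arr[0],arr[0] (no change) → [5,3,12,15,4,16,13,9]
j=1: arr[1]=3 ≤ 9 → i=1, swap arr[1],arr[1] (no change) → [5,3,12,15,4,16,13,9]
j=2: arr[2]=12 > 9 → no swap
j=3: arr[3]=15 > 9 → no swap
j=4: arr[4]=4 ≤ 9 → i=2, swap arr[2],arr[4] → [5,3,4,15,12,16,13,9]
j=5: arr[5]=16 > 9 → no swap
j=6: arr[6]=13 > 9 → no swap
final swap arr[3],arr[7] → [5,3,4,9,12,16,13,15]; return 3

[5,3,4,9,12,16,13,15]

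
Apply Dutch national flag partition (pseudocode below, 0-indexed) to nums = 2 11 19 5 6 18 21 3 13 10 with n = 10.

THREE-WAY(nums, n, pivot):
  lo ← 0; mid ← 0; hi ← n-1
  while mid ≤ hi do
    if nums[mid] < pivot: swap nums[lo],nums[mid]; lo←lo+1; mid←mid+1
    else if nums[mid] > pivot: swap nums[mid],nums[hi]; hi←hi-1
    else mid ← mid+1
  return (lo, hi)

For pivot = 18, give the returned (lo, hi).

lo=0 mid=0 hi=9
2<18: swap(0,0), lo=1 mid=1 ⇒ 2 11 19 5 6 18 21 3 13 10
11<18: swap(1,1), lo=2 mid=2 ⇒ 2 11 19 5 6 18 21 3 13 10
19>18: swap(2,9), hi=8 ⇒ 2 11 10 5 6 18 21 3 13 19
10<18: swap(2,2), lo=3 mid=3 ⇒ 2 11 10 5 6 18 21 3 13 19
5<18: swap(3,3), lo=4 mid=4 ⇒ 2 11 10 5 6 18 21 3 13 19
6<18: swap(4,4), lo=5 mid=5 ⇒ 2 11 10 5 6 18 21 3 13 19
18=18: mid=6
21>18: swap(6,8), hi=7 ⇒ 2 11 10 5 6 18 13 3 21 19
13<18: swap(5,6), lo=6 mid=7 ⇒ 2 11 10 5 6 13 18 3 21 19
3<18: swap(6,7), lo=7 mid=8 ⇒ 2 11 10 5 6 13 3 18 21 19
done. lo=7 hi=7; nums=2 11 10 5 6 13 3 18 21 19

(7, 7)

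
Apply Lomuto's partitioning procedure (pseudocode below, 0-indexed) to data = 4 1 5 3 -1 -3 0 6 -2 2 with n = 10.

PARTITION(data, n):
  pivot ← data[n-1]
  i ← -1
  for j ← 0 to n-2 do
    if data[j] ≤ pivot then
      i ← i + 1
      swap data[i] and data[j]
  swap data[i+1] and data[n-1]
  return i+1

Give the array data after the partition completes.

1 -1 -3 0 -2 2 3 6 4 5

pivot = data[9] = 2; i = -1
j=0: data[0]=4 > 2 → no swap
j=1: data[1]=1 ≤ 2 → i=0, swap data[0],data[1] → 1 4 5 3 -1 -3 0 6 -2 2
j=2: data[2]=5 > 2 → no swap
j=3: data[3]=3 > 2 → no swap
j=4: data[4]=-1 ≤ 2 → i=1, swap data[1],data[4] → 1 -1 5 3 4 -3 0 6 -2 2
j=5: data[5]=-3 ≤ 2 → i=2, swap data[2],data[5] → 1 -1 -3 3 4 5 0 6 -2 2
j=6: data[6]=0 ≤ 2 → i=3, swap data[3],data[6] → 1 -1 -3 0 4 5 3 6 -2 2
j=7: data[7]=6 > 2 → no swap
j=8: data[8]=-2 ≤ 2 → i=4, swap data[4],data[8] → 1 -1 -3 0 -2 5 3 6 4 2
final swap data[5],data[9] → 1 -1 -3 0 -2 2 3 6 4 5; return 5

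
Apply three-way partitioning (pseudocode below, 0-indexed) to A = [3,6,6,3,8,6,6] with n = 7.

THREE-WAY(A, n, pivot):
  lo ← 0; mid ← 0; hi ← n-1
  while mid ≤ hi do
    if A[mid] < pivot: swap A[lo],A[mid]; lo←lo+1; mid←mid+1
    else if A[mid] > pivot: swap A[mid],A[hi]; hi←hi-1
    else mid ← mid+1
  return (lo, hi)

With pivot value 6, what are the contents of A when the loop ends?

lo=0 mid=0 hi=6
3<6: swap(0,0), lo=1 mid=1 ⇒ [3,6,6,3,8,6,6]
6=6: mid=2
6=6: mid=3
3<6: swap(1,3), lo=2 mid=4 ⇒ [3,3,6,6,8,6,6]
8>6: swap(4,6), hi=5 ⇒ [3,3,6,6,6,6,8]
6=6: mid=5
6=6: mid=6
done. lo=2 hi=5; A=[3,3,6,6,6,6,8]

[3,3,6,6,6,6,8]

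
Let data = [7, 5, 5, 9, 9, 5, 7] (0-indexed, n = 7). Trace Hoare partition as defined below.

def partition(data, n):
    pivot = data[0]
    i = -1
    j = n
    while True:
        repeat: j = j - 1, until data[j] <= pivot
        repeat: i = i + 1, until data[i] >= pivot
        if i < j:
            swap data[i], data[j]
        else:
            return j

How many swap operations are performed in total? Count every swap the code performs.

pivot = data[0] = 7; i = -1, j = 7
j→6 (data[6]=7≤7), i→0 (data[0]=7≥7); i<j, swap → [7, 5, 5, 9, 9, 5, 7]
j→5 (data[5]=5≤7), i→3 (data[3]=9≥7); i<j, swap → [7, 5, 5, 5, 9, 9, 7]
j→3, i→4; i≥j, return j=3. data = [7, 5, 5, 5, 9, 9, 7]

2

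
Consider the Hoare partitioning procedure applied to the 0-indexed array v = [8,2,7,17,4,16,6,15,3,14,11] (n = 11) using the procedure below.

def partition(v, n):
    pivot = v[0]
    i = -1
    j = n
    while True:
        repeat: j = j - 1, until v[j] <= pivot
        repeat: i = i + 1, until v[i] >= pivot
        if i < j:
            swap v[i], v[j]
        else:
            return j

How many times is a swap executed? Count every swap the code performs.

2

pivot=8
j stops at 8 (3), i stops at 0 (8); swap ⇒ [3,2,7,17,4,16,6,15,8,14,11]
j stops at 6 (6), i stops at 3 (17); swap ⇒ [3,2,7,6,4,16,17,15,8,14,11]
j stops at 4, i stops at 5; i≥j ⇒ return 4. v=[3,2,7,6,4,16,17,15,8,14,11]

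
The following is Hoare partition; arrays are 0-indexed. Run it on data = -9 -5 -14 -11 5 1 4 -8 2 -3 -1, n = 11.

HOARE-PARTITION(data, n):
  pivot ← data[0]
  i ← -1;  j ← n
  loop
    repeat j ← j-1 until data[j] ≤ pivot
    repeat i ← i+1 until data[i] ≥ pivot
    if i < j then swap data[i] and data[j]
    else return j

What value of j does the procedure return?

pivot=-9
j stops at 3 (-11), i stops at 0 (-9); swap ⇒ -11 -5 -14 -9 5 1 4 -8 2 -3 -1
j stops at 2 (-14), i stops at 1 (-5); swap ⇒ -11 -14 -5 -9 5 1 4 -8 2 -3 -1
j stops at 1, i stops at 2; i≥j ⇒ return 1. data=-11 -14 -5 -9 5 1 4 -8 2 -3 -1

1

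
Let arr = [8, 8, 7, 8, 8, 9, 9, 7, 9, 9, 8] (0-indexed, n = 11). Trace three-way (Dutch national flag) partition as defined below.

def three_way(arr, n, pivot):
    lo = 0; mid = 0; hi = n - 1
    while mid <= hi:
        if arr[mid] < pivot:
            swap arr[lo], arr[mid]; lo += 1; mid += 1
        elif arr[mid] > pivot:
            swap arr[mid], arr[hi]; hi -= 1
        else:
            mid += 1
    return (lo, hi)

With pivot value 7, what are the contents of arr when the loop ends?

lo=0 mid=0 hi=10
8>7: swap(0,10), hi=9 ⇒ [8, 8, 7, 8, 8, 9, 9, 7, 9, 9, 8]
8>7: swap(0,9), hi=8 ⇒ [9, 8, 7, 8, 8, 9, 9, 7, 9, 8, 8]
9>7: swap(0,8), hi=7 ⇒ [9, 8, 7, 8, 8, 9, 9, 7, 9, 8, 8]
9>7: swap(0,7), hi=6 ⇒ [7, 8, 7, 8, 8, 9, 9, 9, 9, 8, 8]
7=7: mid=1
8>7: swap(1,6), hi=5 ⇒ [7, 9, 7, 8, 8, 9, 8, 9, 9, 8, 8]
9>7: swap(1,5), hi=4 ⇒ [7, 9, 7, 8, 8, 9, 8, 9, 9, 8, 8]
9>7: swap(1,4), hi=3 ⇒ [7, 8, 7, 8, 9, 9, 8, 9, 9, 8, 8]
8>7: swap(1,3), hi=2 ⇒ [7, 8, 7, 8, 9, 9, 8, 9, 9, 8, 8]
8>7: swap(1,2), hi=1 ⇒ [7, 7, 8, 8, 9, 9, 8, 9, 9, 8, 8]
7=7: mid=2
done. lo=0 hi=1; arr=[7, 7, 8, 8, 9, 9, 8, 9, 9, 8, 8]

[7, 7, 8, 8, 9, 9, 8, 9, 9, 8, 8]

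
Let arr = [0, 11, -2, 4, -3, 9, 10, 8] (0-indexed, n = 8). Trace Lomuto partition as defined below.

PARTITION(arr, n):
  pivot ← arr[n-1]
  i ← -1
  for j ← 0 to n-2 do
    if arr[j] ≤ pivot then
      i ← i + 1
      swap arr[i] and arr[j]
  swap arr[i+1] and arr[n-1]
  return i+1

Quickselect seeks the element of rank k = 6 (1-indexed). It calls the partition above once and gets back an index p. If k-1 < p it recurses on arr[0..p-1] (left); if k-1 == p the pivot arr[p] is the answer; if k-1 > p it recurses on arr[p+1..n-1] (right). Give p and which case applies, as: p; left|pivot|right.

pivot = arr[7] = 8; i = -1
j=0: arr[0]=0 ≤ 8 → i=0, swap arr[0],arr[0] (no change) → [0, 11, -2, 4, -3, 9, 10, 8]
j=1: arr[1]=11 > 8 → no swap
j=2: arr[2]=-2 ≤ 8 → i=1, swap arr[1],arr[2] → [0, -2, 11, 4, -3, 9, 10, 8]
j=3: arr[3]=4 ≤ 8 → i=2, swap arr[2],arr[3] → [0, -2, 4, 11, -3, 9, 10, 8]
j=4: arr[4]=-3 ≤ 8 → i=3, swap arr[3],arr[4] → [0, -2, 4, -3, 11, 9, 10, 8]
j=5: arr[5]=9 > 8 → no swap
j=6: arr[6]=10 > 8 → no swap
final swap arr[4],arr[7] → [0, -2, 4, -3, 8, 9, 10, 11]; return 4
p = 4; k-1 = 5 > 4 ⇒ right

4; right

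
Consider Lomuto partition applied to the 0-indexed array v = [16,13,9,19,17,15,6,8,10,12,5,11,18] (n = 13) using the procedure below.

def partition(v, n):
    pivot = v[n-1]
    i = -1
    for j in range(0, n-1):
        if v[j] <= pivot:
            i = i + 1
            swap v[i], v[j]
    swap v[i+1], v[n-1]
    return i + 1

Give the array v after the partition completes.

pivot = v[12] = 18; i = -1
j=0: v[0]=16 ≤ 18 → i=0, swap v[0],v[0] (no change) → [16,13,9,19,17,15,6,8,10,12,5,11,18]
j=1: v[1]=13 ≤ 18 → i=1, swap v[1],v[1] (no change) → [16,13,9,19,17,15,6,8,10,12,5,11,18]
j=2: v[2]=9 ≤ 18 → i=2, swap v[2],v[2] (no change) → [16,13,9,19,17,15,6,8,10,12,5,11,18]
j=3: v[3]=19 > 18 → no swap
j=4: v[4]=17 ≤ 18 → i=3, swap v[3],v[4] → [16,13,9,17,19,15,6,8,10,12,5,11,18]
j=5: v[5]=15 ≤ 18 → i=4, swap v[4],v[5] → [16,13,9,17,15,19,6,8,10,12,5,11,18]
j=6: v[6]=6 ≤ 18 → i=5, swap v[5],v[6] → [16,13,9,17,15,6,19,8,10,12,5,11,18]
j=7: v[7]=8 ≤ 18 → i=6, swap v[6],v[7] → [16,13,9,17,15,6,8,19,10,12,5,11,18]
j=8: v[8]=10 ≤ 18 → i=7, swap v[7],v[8] → [16,13,9,17,15,6,8,10,19,12,5,11,18]
j=9: v[9]=12 ≤ 18 → i=8, swap v[8],v[9] → [16,13,9,17,15,6,8,10,12,19,5,11,18]
j=10: v[10]=5 ≤ 18 → i=9, swap v[9],v[10] → [16,13,9,17,15,6,8,10,12,5,19,11,18]
j=11: v[11]=11 ≤ 18 → i=10, swap v[10],v[11] → [16,13,9,17,15,6,8,10,12,5,11,19,18]
final swap v[11],v[12] → [16,13,9,17,15,6,8,10,12,5,11,18,19]; return 11

[16,13,9,17,15,6,8,10,12,5,11,18,19]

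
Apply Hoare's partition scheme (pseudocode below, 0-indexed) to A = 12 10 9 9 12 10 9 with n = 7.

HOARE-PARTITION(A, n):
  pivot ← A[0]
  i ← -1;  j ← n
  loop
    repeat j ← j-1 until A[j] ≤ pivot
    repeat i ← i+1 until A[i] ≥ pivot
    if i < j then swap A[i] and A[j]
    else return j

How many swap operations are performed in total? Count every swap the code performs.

pivot = A[0] = 12; i = -1, j = 7
j→6 (A[6]=9≤12), i→0 (A[0]=12≥12); i<j, swap → 9 10 9 9 12 10 12
j→5 (A[5]=10≤12), i→4 (A[4]=12≥12); i<j, swap → 9 10 9 9 10 12 12
j→4, i→5; i≥j, return j=4. A = 9 10 9 9 10 12 12

2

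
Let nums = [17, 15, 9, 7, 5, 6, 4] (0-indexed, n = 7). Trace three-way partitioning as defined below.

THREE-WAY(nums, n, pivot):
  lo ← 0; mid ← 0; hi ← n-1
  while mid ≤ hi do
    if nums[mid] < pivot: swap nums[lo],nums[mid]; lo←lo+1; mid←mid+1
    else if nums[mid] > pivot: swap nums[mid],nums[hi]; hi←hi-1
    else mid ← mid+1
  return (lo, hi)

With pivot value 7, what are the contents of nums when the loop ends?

pivot = 7; lo=0, mid=0, hi=6
nums[mid]=17>7: swap nums[0],nums[6]; hi=5 → [4, 15, 9, 7, 5, 6, 17]
nums[mid]=4<7: swap nums[0],nums[0]; lo=1,mid=1 → [4, 15, 9, 7, 5, 6, 17]
nums[mid]=15>7: swap nums[1],nums[5]; hi=4 → [4, 6, 9, 7, 5, 15, 17]
nums[mid]=6<7: swap nums[1],nums[1]; lo=2,mid=2 → [4, 6, 9, 7, 5, 15, 17]
nums[mid]=9>7: swap nums[2],nums[4]; hi=3 → [4, 6, 5, 7, 9, 15, 17]
nums[mid]=5<7: swap nums[2],nums[2]; lo=3,mid=3 → [4, 6, 5, 7, 9, 15, 17]
nums[mid]=7=7: mid=4
end: lo=3, hi=3; nums = [4, 6, 5, 7, 9, 15, 17]

[4, 6, 5, 7, 9, 15, 17]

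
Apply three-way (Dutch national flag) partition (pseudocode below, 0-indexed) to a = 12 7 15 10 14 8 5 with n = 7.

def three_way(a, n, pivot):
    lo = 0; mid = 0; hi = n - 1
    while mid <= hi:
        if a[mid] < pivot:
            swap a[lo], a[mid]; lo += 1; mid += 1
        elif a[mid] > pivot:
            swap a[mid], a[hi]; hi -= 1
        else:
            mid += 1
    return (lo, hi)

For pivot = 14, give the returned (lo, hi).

(5, 5)

pivot = 14; lo=0, mid=0, hi=6
a[mid]=12<14: swap a[0],a[0]; lo=1,mid=1 → 12 7 15 10 14 8 5
a[mid]=7<14: swap a[1],a[1]; lo=2,mid=2 → 12 7 15 10 14 8 5
a[mid]=15>14: swap a[2],a[6]; hi=5 → 12 7 5 10 14 8 15
a[mid]=5<14: swap a[2],a[2]; lo=3,mid=3 → 12 7 5 10 14 8 15
a[mid]=10<14: swap a[3],a[3]; lo=4,mid=4 → 12 7 5 10 14 8 15
a[mid]=14=14: mid=5
a[mid]=8<14: swap a[4],a[5]; lo=5,mid=6 → 12 7 5 10 8 14 15
end: lo=5, hi=5; a = 12 7 5 10 8 14 15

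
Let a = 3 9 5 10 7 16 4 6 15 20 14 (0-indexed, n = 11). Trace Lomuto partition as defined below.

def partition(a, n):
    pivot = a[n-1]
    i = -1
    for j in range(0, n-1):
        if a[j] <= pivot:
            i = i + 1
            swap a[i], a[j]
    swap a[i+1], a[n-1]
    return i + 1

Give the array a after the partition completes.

pivot = a[10] = 14; i = -1
j=0: a[0]=3 ≤ 14 → i=0, swap a[0],a[0] (no change) → 3 9 5 10 7 16 4 6 15 20 14
j=1: a[1]=9 ≤ 14 → i=1, swap a[1],a[1] (no change) → 3 9 5 10 7 16 4 6 15 20 14
j=2: a[2]=5 ≤ 14 → i=2, swap a[2],a[2] (no change) → 3 9 5 10 7 16 4 6 15 20 14
j=3: a[3]=10 ≤ 14 → i=3, swap a[3],a[3] (no change) → 3 9 5 10 7 16 4 6 15 20 14
j=4: a[4]=7 ≤ 14 → i=4, swap a[4],a[4] (no change) → 3 9 5 10 7 16 4 6 15 20 14
j=5: a[5]=16 > 14 → no swap
j=6: a[6]=4 ≤ 14 → i=5, swap a[5],a[6] → 3 9 5 10 7 4 16 6 15 20 14
j=7: a[7]=6 ≤ 14 → i=6, swap a[6],a[7] → 3 9 5 10 7 4 6 16 15 20 14
j=8: a[8]=15 > 14 → no swap
j=9: a[9]=20 > 14 → no swap
final swap a[7],a[10] → 3 9 5 10 7 4 6 14 15 20 16; return 7

3 9 5 10 7 4 6 14 15 20 16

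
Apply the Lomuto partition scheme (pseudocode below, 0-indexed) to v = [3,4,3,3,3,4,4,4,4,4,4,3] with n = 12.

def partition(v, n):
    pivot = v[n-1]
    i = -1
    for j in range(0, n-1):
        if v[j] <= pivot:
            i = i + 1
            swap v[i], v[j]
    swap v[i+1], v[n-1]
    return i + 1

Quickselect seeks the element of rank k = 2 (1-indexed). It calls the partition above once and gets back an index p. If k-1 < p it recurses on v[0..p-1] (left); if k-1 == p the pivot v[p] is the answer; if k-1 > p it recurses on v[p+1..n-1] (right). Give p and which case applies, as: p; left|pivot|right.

4; left

pivot = v[11] = 3; i = -1
j=0: v[0]=3 ≤ 3 → i=0, swap v[0],v[0] (no change) → [3,4,3,3,3,4,4,4,4,4,4,3]
j=1: v[1]=4 > 3 → no swap
j=2: v[2]=3 ≤ 3 → i=1, swap v[1],v[2] → [3,3,4,3,3,4,4,4,4,4,4,3]
j=3: v[3]=3 ≤ 3 → i=2, swap v[2],v[3] → [3,3,3,4,3,4,4,4,4,4,4,3]
j=4: v[4]=3 ≤ 3 → i=3, swap v[3],v[4] → [3,3,3,3,4,4,4,4,4,4,4,3]
j=5: v[5]=4 > 3 → no swap
j=6: v[6]=4 > 3 → no swap
j=7: v[7]=4 > 3 → no swap
j=8: v[8]=4 > 3 → no swap
j=9: v[9]=4 > 3 → no swap
j=10: v[10]=4 > 3 → no swap
final swap v[4],v[11] → [3,3,3,3,3,4,4,4,4,4,4,4]; return 4
p = 4; k-1 = 1 < 4 ⇒ left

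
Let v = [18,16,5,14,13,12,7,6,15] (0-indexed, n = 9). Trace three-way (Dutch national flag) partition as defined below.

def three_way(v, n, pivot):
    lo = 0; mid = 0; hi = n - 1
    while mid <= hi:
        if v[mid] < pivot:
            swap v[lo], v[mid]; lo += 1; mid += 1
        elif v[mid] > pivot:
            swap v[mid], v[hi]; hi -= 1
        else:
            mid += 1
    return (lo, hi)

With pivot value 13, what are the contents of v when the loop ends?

pivot = 13; lo=0, mid=0, hi=8
v[mid]=18>13: swap v[0],v[8]; hi=7 → [15,16,5,14,13,12,7,6,18]
v[mid]=15>13: swap v[0],v[7]; hi=6 → [6,16,5,14,13,12,7,15,18]
v[mid]=6<13: swap v[0],v[0]; lo=1,mid=1 → [6,16,5,14,13,12,7,15,18]
v[mid]=16>13: swap v[1],v[6]; hi=5 → [6,7,5,14,13,12,16,15,18]
v[mid]=7<13: swap v[1],v[1]; lo=2,mid=2 → [6,7,5,14,13,12,16,15,18]
v[mid]=5<13: swap v[2],v[2]; lo=3,mid=3 → [6,7,5,14,13,12,16,15,18]
v[mid]=14>13: swap v[3],v[5]; hi=4 → [6,7,5,12,13,14,16,15,18]
v[mid]=12<13: swap v[3],v[3]; lo=4,mid=4 → [6,7,5,12,13,14,16,15,18]
v[mid]=13=13: mid=5
end: lo=4, hi=4; v = [6,7,5,12,13,14,16,15,18]

[6,7,5,12,13,14,16,15,18]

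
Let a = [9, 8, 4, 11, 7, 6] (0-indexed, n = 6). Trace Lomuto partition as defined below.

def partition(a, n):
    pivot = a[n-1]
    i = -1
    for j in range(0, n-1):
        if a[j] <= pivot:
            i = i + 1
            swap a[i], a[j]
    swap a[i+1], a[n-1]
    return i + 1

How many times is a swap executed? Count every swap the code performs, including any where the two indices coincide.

2

pivot = a[5] = 6; i = -1
j=0: a[0]=9 > 6 → no swap
j=1: a[1]=8 > 6 → no swap
j=2: a[2]=4 ≤ 6 → i=0, swap a[0],a[2] → [4, 8, 9, 11, 7, 6]
j=3: a[3]=11 > 6 → no swap
j=4: a[4]=7 > 6 → no swap
final swap a[1],a[5] → [4, 6, 9, 11, 7, 8]; return 1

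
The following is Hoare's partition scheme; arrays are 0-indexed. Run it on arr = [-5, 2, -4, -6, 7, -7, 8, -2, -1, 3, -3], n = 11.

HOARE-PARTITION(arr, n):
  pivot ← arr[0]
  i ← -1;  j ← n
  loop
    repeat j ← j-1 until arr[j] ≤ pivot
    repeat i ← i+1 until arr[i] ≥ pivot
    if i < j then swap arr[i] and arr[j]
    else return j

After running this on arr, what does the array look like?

pivot = arr[0] = -5; i = -1, j = 11
j→5 (arr[5]=-7≤-5), i→0 (arr[0]=-5≥-5); i<j, swap → [-7, 2, -4, -6, 7, -5, 8, -2, -1, 3, -3]
j→3 (arr[3]=-6≤-5), i→1 (arr[1]=2≥-5); i<j, swap → [-7, -6, -4, 2, 7, -5, 8, -2, -1, 3, -3]
j→1, i→2; i≥j, return j=1. arr = [-7, -6, -4, 2, 7, -5, 8, -2, -1, 3, -3]

[-7, -6, -4, 2, 7, -5, 8, -2, -1, 3, -3]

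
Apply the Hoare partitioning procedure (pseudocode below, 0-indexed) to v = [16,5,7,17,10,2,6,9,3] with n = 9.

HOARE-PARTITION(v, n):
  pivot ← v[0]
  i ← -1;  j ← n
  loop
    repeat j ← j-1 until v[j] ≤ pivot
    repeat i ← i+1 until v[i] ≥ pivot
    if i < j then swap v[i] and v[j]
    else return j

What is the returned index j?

6

pivot=16
j stops at 8 (3), i stops at 0 (16); swap ⇒ [3,5,7,17,10,2,6,9,16]
j stops at 7 (9), i stops at 3 (17); swap ⇒ [3,5,7,9,10,2,6,17,16]
j stops at 6, i stops at 7; i≥j ⇒ return 6. v=[3,5,7,9,10,2,6,17,16]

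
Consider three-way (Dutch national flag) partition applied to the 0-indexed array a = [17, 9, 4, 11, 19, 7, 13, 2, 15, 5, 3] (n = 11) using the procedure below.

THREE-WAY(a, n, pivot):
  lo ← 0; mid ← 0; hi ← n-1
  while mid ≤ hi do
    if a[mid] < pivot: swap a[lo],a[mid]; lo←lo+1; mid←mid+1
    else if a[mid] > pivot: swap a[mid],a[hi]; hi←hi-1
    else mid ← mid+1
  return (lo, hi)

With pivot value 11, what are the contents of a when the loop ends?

[3, 9, 4, 5, 7, 2, 11, 15, 13, 19, 17]

lo=0 mid=0 hi=10
17>11: swap(0,10), hi=9 ⇒ [3, 9, 4, 11, 19, 7, 13, 2, 15, 5, 17]
3<11: swap(0,0), lo=1 mid=1 ⇒ [3, 9, 4, 11, 19, 7, 13, 2, 15, 5, 17]
9<11: swap(1,1), lo=2 mid=2 ⇒ [3, 9, 4, 11, 19, 7, 13, 2, 15, 5, 17]
4<11: swap(2,2), lo=3 mid=3 ⇒ [3, 9, 4, 11, 19, 7, 13, 2, 15, 5, 17]
11=11: mid=4
19>11: swap(4,9), hi=8 ⇒ [3, 9, 4, 11, 5, 7, 13, 2, 15, 19, 17]
5<11: swap(3,4), lo=4 mid=5 ⇒ [3, 9, 4, 5, 11, 7, 13, 2, 15, 19, 17]
7<11: swap(4,5), lo=5 mid=6 ⇒ [3, 9, 4, 5, 7, 11, 13, 2, 15, 19, 17]
13>11: swap(6,8), hi=7 ⇒ [3, 9, 4, 5, 7, 11, 15, 2, 13, 19, 17]
15>11: swap(6,7), hi=6 ⇒ [3, 9, 4, 5, 7, 11, 2, 15, 13, 19, 17]
2<11: swap(5,6), lo=6 mid=7 ⇒ [3, 9, 4, 5, 7, 2, 11, 15, 13, 19, 17]
done. lo=6 hi=6; a=[3, 9, 4, 5, 7, 2, 11, 15, 13, 19, 17]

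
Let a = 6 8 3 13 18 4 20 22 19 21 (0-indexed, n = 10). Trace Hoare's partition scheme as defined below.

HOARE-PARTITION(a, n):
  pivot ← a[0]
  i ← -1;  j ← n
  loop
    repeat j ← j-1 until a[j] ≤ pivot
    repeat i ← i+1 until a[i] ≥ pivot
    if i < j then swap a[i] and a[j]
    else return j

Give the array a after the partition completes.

4 3 8 13 18 6 20 22 19 21

pivot=6
j stops at 5 (4), i stops at 0 (6); swap ⇒ 4 8 3 13 18 6 20 22 19 21
j stops at 2 (3), i stops at 1 (8); swap ⇒ 4 3 8 13 18 6 20 22 19 21
j stops at 1, i stops at 2; i≥j ⇒ return 1. a=4 3 8 13 18 6 20 22 19 21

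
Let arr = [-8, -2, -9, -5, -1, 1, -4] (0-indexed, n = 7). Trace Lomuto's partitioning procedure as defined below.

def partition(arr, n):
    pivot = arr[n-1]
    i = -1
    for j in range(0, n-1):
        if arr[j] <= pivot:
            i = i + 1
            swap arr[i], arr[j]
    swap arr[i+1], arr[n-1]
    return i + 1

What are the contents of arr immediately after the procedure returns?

[-8, -9, -5, -4, -1, 1, -2]

pivot=-4, i=-1
j=0: -8≤-4, i=0, swap(0,0) ⇒ [-8, -2, -9, -5, -1, 1, -4]
j=1: -2>-4, skip
j=2: -9≤-4, i=1, swap(1,2) ⇒ [-8, -9, -2, -5, -1, 1, -4]
j=3: -5≤-4, i=2, swap(2,3) ⇒ [-8, -9, -5, -2, -1, 1, -4]
j=4: -1>-4, skip
j=5: 1>-4, skip
swap(3,6) ⇒ [-8, -9, -5, -4, -1, 1, -2]; return 3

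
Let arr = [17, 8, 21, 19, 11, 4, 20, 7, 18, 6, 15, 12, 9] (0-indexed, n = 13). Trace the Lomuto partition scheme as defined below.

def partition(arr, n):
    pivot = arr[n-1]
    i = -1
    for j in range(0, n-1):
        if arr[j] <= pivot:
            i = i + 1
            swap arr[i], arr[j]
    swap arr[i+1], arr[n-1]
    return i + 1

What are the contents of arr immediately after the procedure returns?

pivot = arr[12] = 9; i = -1
j=0: arr[0]=17 > 9 → no swap
j=1: arr[1]=8 ≤ 9 → i=0, swap arr[0],arr[1] → [8, 17, 21, 19, 11, 4, 20, 7, 18, 6, 15, 12, 9]
j=2: arr[2]=21 > 9 → no swap
j=3: arr[3]=19 > 9 → no swap
j=4: arr[4]=11 > 9 → no swap
j=5: arr[5]=4 ≤ 9 → i=1, swap arr[1],arr[5] → [8, 4, 21, 19, 11, 17, 20, 7, 18, 6, 15, 12, 9]
j=6: arr[6]=20 > 9 → no swap
j=7: arr[7]=7 ≤ 9 → i=2, swap arr[2],arr[7] → [8, 4, 7, 19, 11, 17, 20, 21, 18, 6, 15, 12, 9]
j=8: arr[8]=18 > 9 → no swap
j=9: arr[9]=6 ≤ 9 → i=3, swap arr[3],arr[9] → [8, 4, 7, 6, 11, 17, 20, 21, 18, 19, 15, 12, 9]
j=10: arr[10]=15 > 9 → no swap
j=11: arr[11]=12 > 9 → no swap
final swap arr[4],arr[12] → [8, 4, 7, 6, 9, 17, 20, 21, 18, 19, 15, 12, 11]; return 4

[8, 4, 7, 6, 9, 17, 20, 21, 18, 19, 15, 12, 11]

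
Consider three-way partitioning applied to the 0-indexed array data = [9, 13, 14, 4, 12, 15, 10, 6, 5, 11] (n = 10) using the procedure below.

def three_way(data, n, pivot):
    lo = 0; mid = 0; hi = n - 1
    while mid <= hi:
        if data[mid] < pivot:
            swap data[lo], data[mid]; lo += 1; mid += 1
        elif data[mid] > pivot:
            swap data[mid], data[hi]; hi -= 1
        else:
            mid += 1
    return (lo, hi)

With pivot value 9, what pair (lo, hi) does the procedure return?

pivot = 9; lo=0, mid=0, hi=9
data[mid]=9=9: mid=1
data[mid]=13>9: swap data[1],data[9]; hi=8 → [9, 11, 14, 4, 12, 15, 10, 6, 5, 13]
data[mid]=11>9: swap data[1],data[8]; hi=7 → [9, 5, 14, 4, 12, 15, 10, 6, 11, 13]
data[mid]=5<9: swap data[0],data[1]; lo=1,mid=2 → [5, 9, 14, 4, 12, 15, 10, 6, 11, 13]
data[mid]=14>9: swap data[2],data[7]; hi=6 → [5, 9, 6, 4, 12, 15, 10, 14, 11, 13]
data[mid]=6<9: swap data[1],data[2]; lo=2,mid=3 → [5, 6, 9, 4, 12, 15, 10, 14, 11, 13]
data[mid]=4<9: swap data[2],data[3]; lo=3,mid=4 → [5, 6, 4, 9, 12, 15, 10, 14, 11, 13]
data[mid]=12>9: swap data[4],data[6]; hi=5 → [5, 6, 4, 9, 10, 15, 12, 14, 11, 13]
data[mid]=10>9: swap data[4],data[5]; hi=4 → [5, 6, 4, 9, 15, 10, 12, 14, 11, 13]
data[mid]=15>9: swap data[4],data[4]; hi=3 → [5, 6, 4, 9, 15, 10, 12, 14, 11, 13]
end: lo=3, hi=3; data = [5, 6, 4, 9, 15, 10, 12, 14, 11, 13]

(3, 3)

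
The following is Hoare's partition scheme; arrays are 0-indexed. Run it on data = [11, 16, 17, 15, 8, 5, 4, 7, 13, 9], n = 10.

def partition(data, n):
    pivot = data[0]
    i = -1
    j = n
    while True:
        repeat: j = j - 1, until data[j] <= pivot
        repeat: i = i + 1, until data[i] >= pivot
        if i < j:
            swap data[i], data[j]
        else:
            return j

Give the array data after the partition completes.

pivot=11
j stops at 9 (9), i stops at 0 (11); swap ⇒ [9, 16, 17, 15, 8, 5, 4, 7, 13, 11]
j stops at 7 (7), i stops at 1 (16); swap ⇒ [9, 7, 17, 15, 8, 5, 4, 16, 13, 11]
j stops at 6 (4), i stops at 2 (17); swap ⇒ [9, 7, 4, 15, 8, 5, 17, 16, 13, 11]
j stops at 5 (5), i stops at 3 (15); swap ⇒ [9, 7, 4, 5, 8, 15, 17, 16, 13, 11]
j stops at 4, i stops at 5; i≥j ⇒ return 4. data=[9, 7, 4, 5, 8, 15, 17, 16, 13, 11]

[9, 7, 4, 5, 8, 15, 17, 16, 13, 11]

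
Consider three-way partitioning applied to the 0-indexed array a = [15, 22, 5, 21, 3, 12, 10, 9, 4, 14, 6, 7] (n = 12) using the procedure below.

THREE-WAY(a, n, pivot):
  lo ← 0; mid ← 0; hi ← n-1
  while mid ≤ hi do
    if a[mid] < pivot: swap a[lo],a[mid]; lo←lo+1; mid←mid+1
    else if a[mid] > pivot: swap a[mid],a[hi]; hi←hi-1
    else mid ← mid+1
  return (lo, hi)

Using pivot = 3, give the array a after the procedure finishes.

[3, 5, 21, 22, 12, 10, 9, 4, 14, 6, 7, 15]

lo=0 mid=0 hi=11
15>3: swap(0,11), hi=10 ⇒ [7, 22, 5, 21, 3, 12, 10, 9, 4, 14, 6, 15]
7>3: swap(0,10), hi=9 ⇒ [6, 22, 5, 21, 3, 12, 10, 9, 4, 14, 7, 15]
6>3: swap(0,9), hi=8 ⇒ [14, 22, 5, 21, 3, 12, 10, 9, 4, 6, 7, 15]
14>3: swap(0,8), hi=7 ⇒ [4, 22, 5, 21, 3, 12, 10, 9, 14, 6, 7, 15]
4>3: swap(0,7), hi=6 ⇒ [9, 22, 5, 21, 3, 12, 10, 4, 14, 6, 7, 15]
9>3: swap(0,6), hi=5 ⇒ [10, 22, 5, 21, 3, 12, 9, 4, 14, 6, 7, 15]
10>3: swap(0,5), hi=4 ⇒ [12, 22, 5, 21, 3, 10, 9, 4, 14, 6, 7, 15]
12>3: swap(0,4), hi=3 ⇒ [3, 22, 5, 21, 12, 10, 9, 4, 14, 6, 7, 15]
3=3: mid=1
22>3: swap(1,3), hi=2 ⇒ [3, 21, 5, 22, 12, 10, 9, 4, 14, 6, 7, 15]
21>3: swap(1,2), hi=1 ⇒ [3, 5, 21, 22, 12, 10, 9, 4, 14, 6, 7, 15]
5>3: swap(1,1), hi=0 ⇒ [3, 5, 21, 22, 12, 10, 9, 4, 14, 6, 7, 15]
done. lo=0 hi=0; a=[3, 5, 21, 22, 12, 10, 9, 4, 14, 6, 7, 15]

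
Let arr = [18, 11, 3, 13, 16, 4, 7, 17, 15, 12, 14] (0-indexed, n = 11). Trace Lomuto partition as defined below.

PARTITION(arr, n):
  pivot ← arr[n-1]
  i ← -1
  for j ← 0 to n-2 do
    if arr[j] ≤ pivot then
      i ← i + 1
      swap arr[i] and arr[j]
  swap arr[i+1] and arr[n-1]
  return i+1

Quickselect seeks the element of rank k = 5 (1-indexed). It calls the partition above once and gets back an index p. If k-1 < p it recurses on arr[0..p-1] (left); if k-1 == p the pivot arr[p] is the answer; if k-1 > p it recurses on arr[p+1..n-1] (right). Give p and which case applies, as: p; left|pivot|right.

6; left

pivot=14, i=-1
j=0: 18>14, skip
j=1: 11≤14, i=0, swap(0,1) ⇒ [11, 18, 3, 13, 16, 4, 7, 17, 15, 12, 14]
j=2: 3≤14, i=1, swap(1,2) ⇒ [11, 3, 18, 13, 16, 4, 7, 17, 15, 12, 14]
j=3: 13≤14, i=2, swap(2,3) ⇒ [11, 3, 13, 18, 16, 4, 7, 17, 15, 12, 14]
j=4: 16>14, skip
j=5: 4≤14, i=3, swap(3,5) ⇒ [11, 3, 13, 4, 16, 18, 7, 17, 15, 12, 14]
j=6: 7≤14, i=4, swap(4,6) ⇒ [11, 3, 13, 4, 7, 18, 16, 17, 15, 12, 14]
j=7: 17>14, skip
j=8: 15>14, skip
j=9: 12≤14, i=5, swap(5,9) ⇒ [11, 3, 13, 4, 7, 12, 16, 17, 15, 18, 14]
swap(6,10) ⇒ [11, 3, 13, 4, 7, 12, 14, 17, 15, 18, 16]; return 6
p = 6; k-1 = 4 < 6 ⇒ left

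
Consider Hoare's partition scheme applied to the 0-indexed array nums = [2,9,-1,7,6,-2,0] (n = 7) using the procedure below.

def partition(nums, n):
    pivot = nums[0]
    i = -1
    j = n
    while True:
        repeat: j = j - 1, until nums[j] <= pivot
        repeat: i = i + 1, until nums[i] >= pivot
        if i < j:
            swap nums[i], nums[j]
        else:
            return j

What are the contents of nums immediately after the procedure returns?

pivot=2
j stops at 6 (0), i stops at 0 (2); swap ⇒ [0,9,-1,7,6,-2,2]
j stops at 5 (-2), i stops at 1 (9); swap ⇒ [0,-2,-1,7,6,9,2]
j stops at 2, i stops at 3; i≥j ⇒ return 2. nums=[0,-2,-1,7,6,9,2]

[0,-2,-1,7,6,9,2]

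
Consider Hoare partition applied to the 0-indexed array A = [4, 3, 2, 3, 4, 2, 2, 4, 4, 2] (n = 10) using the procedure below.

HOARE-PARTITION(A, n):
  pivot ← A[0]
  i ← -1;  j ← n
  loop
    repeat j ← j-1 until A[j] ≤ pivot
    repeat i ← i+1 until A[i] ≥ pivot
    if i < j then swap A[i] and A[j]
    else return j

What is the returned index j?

pivot=4
j stops at 9 (2), i stops at 0 (4); swap ⇒ [2, 3, 2, 3, 4, 2, 2, 4, 4, 4]
j stops at 8 (4), i stops at 4 (4); swap ⇒ [2, 3, 2, 3, 4, 2, 2, 4, 4, 4]
j stops at 7, i stops at 7; i≥j ⇒ return 7. A=[2, 3, 2, 3, 4, 2, 2, 4, 4, 4]

7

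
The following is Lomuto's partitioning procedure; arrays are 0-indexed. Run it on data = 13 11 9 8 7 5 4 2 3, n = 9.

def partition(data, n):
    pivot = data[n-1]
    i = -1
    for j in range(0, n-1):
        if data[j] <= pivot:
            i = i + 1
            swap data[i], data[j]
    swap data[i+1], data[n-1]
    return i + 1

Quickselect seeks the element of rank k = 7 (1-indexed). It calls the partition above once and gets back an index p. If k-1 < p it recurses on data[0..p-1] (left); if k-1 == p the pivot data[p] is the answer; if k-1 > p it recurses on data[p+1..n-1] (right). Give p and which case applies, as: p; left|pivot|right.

1; right

pivot=3, i=-1
j=0: 13>3, skip
j=1: 11>3, skip
j=2: 9>3, skip
j=3: 8>3, skip
j=4: 7>3, skip
j=5: 5>3, skip
j=6: 4>3, skip
j=7: 2≤3, i=0, swap(0,7) ⇒ 2 11 9 8 7 5 4 13 3
swap(1,8) ⇒ 2 3 9 8 7 5 4 13 11; return 1
p = 1; k-1 = 6 > 1 ⇒ right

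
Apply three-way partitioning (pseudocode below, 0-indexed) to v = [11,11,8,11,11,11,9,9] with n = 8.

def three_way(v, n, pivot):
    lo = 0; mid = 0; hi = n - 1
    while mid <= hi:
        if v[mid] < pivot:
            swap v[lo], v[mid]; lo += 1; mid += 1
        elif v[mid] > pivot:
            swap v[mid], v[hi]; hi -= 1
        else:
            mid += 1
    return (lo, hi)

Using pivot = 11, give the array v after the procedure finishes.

pivot = 11; lo=0, mid=0, hi=7
v[mid]=11=11: mid=1
v[mid]=11=11: mid=2
v[mid]=8<11: swap v[0],v[2]; lo=1,mid=3 → [8,11,11,11,11,11,9,9]
v[mid]=11=11: mid=4
v[mid]=11=11: mid=5
v[mid]=11=11: mid=6
v[mid]=9<11: swap v[1],v[6]; lo=2,mid=7 → [8,9,11,11,11,11,11,9]
v[mid]=9<11: swap v[2],v[7]; lo=3,mid=8 → [8,9,9,11,11,11,11,11]
end: lo=3, hi=7; v = [8,9,9,11,11,11,11,11]

[8,9,9,11,11,11,11,11]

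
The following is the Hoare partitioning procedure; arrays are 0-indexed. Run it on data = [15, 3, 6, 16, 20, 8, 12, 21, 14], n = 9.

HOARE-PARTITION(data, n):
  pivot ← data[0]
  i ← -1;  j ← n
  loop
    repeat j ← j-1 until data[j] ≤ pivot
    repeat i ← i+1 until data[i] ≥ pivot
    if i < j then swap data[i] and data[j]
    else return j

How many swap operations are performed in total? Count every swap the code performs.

pivot = data[0] = 15; i = -1, j = 9
j→8 (data[8]=14≤15), i→0 (data[0]=15≥15); i<j, swap → [14, 3, 6, 16, 20, 8, 12, 21, 15]
j→6 (data[6]=12≤15), i→3 (data[3]=16≥15); i<j, swap → [14, 3, 6, 12, 20, 8, 16, 21, 15]
j→5 (data[5]=8≤15), i→4 (data[4]=20≥15); i<j, swap → [14, 3, 6, 12, 8, 20, 16, 21, 15]
j→4, i→5; i≥j, return j=4. data = [14, 3, 6, 12, 8, 20, 16, 21, 15]

3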